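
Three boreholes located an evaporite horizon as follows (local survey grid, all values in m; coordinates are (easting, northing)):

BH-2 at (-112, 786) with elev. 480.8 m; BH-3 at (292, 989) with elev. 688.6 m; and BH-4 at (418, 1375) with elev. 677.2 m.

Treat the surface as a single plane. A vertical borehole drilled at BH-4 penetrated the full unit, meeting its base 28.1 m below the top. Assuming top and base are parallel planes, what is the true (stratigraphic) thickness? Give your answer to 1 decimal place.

Two edge vectors: BH-2→BH-3 = (404, 203, 207.8), BH-2→BH-4 = (530, 589, 196.4).
Normal n = (BH-2→BH-3) × (BH-2→BH-4) = (-82525, 30788.4, 130366).
So ∂z/∂E = −n_x/n_z = 0.63303 and ∂z/∂N = −n_y/n_z = −0.23617.
|∇z| = √(a²+b²) = 0.67565, so dip δ = arctan(0.67565) = 34.04°.
True thickness = vertical thickness × cos δ = 28.1 × cos 34.04° = 23.3 m.

23.3 m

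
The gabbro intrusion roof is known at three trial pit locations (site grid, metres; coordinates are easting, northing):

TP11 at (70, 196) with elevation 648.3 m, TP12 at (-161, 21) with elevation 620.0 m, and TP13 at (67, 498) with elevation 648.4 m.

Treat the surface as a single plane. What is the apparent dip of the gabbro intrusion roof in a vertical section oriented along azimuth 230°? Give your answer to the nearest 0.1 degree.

5.4°

Let the plane be z = a·easting + b·northing + c.
TP12−TP11: −231a − 175b = −28.3;  TP13−TP11: −3a + 302b = 0.1.
Solving gives a = 0.12135, b = 0.00154.
Unit vector along 230° is (sin 230°, cos 230°) = (-0.7660, -0.6428).
Slope in that direction = a·(-0.7660) + b·(-0.6428) = −0.09394.
Apparent dip = arctan|0.09394| = 5.4° (true dip is 6.9°, so apparent ≤ true as expected).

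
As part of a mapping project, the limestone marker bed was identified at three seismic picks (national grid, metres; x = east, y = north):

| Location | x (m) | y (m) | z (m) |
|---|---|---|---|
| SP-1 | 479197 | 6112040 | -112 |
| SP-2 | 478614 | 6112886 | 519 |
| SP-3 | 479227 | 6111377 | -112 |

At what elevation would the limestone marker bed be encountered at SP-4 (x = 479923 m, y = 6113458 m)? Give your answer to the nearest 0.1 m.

Let the plane be z = a·x + b·y + c.
SP-2−SP-1: −583a + 846b = 631;  SP-3−SP-1: 30a − 663b = 0.
Solving gives a = −1.158394458, b = −0.052416039.
Then c = -112 − a·479197 − b·6112040 = 875356.07.
At (479923, 6113458): z = −555940.1 − 320443.3 + 875356.07 = -1027.3 m.

-1027.3 m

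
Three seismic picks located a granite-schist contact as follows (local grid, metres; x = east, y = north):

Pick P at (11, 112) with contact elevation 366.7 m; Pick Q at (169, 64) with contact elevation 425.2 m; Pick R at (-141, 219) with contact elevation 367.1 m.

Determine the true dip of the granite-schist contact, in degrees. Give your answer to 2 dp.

48.70°

Let the plane be z = a·x + b·y + c.
Pick Q−Pick P: 158a − 48b = 58.5;  Pick R−Pick P: −152a + 107b = 0.4.
Solving gives a = 0.65335, b = 0.93186.
Gradient magnitude |∇z| = √(a² + b²) = √(0.42687 + 0.86837) = 1.13808.
True dip = arctan(1.13808) = 48.70°, dipping toward SW (azimuth ≈ 215°).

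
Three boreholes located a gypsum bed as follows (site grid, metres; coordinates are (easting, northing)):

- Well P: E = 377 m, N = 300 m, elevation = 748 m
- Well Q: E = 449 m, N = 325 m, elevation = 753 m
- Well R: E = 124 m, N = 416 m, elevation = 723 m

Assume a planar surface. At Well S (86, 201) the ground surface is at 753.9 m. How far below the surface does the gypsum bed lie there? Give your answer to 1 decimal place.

26.2 m

Two edge vectors: Well P→Well Q = (72, 25, 5), Well P→Well R = (-253, 116, -25).
Normal n = (Well P→Well Q) × (Well P→Well R) = (-1205, 535, 14677).
So ∂z/∂E = −n_x/n_z = 0.08210 and ∂z/∂N = −n_y/n_z = −0.03645.
Intercept c from Well P: 748 − 30.95 + 10.94 = 727.98.
At (86, 201): z_contact = 7.06 − 7.33 + 727.98 = 727.72 m.
Depth below ground = 753.9 − 727.72 = 26.2 m.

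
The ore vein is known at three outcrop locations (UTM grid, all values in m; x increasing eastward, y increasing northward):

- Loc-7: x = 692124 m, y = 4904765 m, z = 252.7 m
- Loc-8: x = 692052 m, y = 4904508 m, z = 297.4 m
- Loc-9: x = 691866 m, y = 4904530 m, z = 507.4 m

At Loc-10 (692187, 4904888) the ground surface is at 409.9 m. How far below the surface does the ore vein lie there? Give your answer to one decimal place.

210.4 m

Let the plane be z = a·x + b·y + c.
Loc-8−Loc-7: −72a − 257b = 44.7;  Loc-9−Loc-7: −258a − 235b = 254.7.
Solving gives a = −1.112732353, b = 0.137808286.
Then c = 252.7 − a·692124 − b·4904765 = 94484.21.
At (692187, 4904888): z_contact = −770218.87 + 675934.21 + 94484.21 = 199.55 m.
Depth below ground = 409.9 − 199.55 = 210.4 m.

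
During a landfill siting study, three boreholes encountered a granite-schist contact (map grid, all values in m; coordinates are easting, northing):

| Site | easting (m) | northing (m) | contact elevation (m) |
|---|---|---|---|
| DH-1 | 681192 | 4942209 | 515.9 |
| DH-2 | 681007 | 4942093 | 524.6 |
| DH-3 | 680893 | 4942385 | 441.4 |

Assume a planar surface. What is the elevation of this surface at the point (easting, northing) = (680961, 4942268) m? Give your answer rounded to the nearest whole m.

477 m

Two edge vectors: DH-1→DH-2 = (-185, -116, 8.7), DH-1→DH-3 = (-299, 176, -74.5).
Normal n = (DH-1→DH-2) × (DH-1→DH-3) = (7110.8, -16383.8, -67244).
So ∂z/∂easting = −n_x/n_z = 0.10574624 and ∂z/∂northing = −n_y/n_z = −0.24364702.
Intercept c from DH-1: 515.9 − 72033.49 + 1204154.48 = 1132636.89.
At (680961, 4942268): z = 72009.1 − 1204168.9 + 1132636.89 = 477.1 m.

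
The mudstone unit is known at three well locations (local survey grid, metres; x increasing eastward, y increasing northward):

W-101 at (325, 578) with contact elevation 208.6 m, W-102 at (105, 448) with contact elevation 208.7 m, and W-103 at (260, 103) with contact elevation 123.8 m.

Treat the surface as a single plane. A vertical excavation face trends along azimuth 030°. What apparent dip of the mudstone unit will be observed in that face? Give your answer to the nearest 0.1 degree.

6.3°

Let the plane be z = a·x + b·y + c.
W-102−W-101: −220a − 130b = 0.1;  W-103−W-101: −65a − 475b = −84.8.
Solving gives a = −0.11527, b = 0.19430.
Unit vector along 030° is (sin 30°, cos 30°) = (0.5000, 0.8660).
Slope in that direction = a·(0.5000) + b·(0.8660) = 0.11063.
Apparent dip = arctan|0.11063| = 6.3° (true dip is 12.7°, so apparent ≤ true as expected).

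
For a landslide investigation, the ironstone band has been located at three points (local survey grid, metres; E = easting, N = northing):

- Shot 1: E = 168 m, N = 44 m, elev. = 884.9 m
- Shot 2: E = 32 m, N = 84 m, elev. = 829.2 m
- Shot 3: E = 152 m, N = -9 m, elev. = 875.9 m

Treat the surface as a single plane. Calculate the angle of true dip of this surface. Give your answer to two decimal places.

Two edge vectors: Shot 1→Shot 2 = (-136, 40, -55.7), Shot 1→Shot 3 = (-16, -53, -9).
Normal n = (Shot 1→Shot 2) × (Shot 1→Shot 3) = (-3312.1, -332.8, 7848).
So ∂z/∂E = −n_x/n_z = 0.42203 and ∂z/∂N = −n_y/n_z = 0.04241.
Gradient magnitude |∇z| = √(a² + b²) = √(0.17811 + 0.00180) = 0.42416.
True dip = arctan(0.42416) = 22.98°, dipping toward W (azimuth ≈ 264°).

22.98°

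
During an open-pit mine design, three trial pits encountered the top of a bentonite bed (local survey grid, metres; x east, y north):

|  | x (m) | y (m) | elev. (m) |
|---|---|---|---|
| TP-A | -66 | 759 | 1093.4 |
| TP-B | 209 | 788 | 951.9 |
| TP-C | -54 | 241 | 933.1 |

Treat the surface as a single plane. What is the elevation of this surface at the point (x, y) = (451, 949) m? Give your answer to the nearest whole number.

868 m

Two edge vectors: TP-A→TP-B = (275, 29, -141.5), TP-A→TP-C = (12, -518, -160.3).
Normal n = (TP-A→TP-B) × (TP-A→TP-C) = (-77945.7, 42384.5, -142798).
So ∂z/∂x = −n_x/n_z = −0.54585 and ∂z/∂y = −n_y/n_z = 0.29681.
Intercept c from TP-A: 1093.4 − 36.03 − 225.28 = 832.09.
At (451, 949): z = −246.2 + 281.7 + 832.09 = 867.6 m.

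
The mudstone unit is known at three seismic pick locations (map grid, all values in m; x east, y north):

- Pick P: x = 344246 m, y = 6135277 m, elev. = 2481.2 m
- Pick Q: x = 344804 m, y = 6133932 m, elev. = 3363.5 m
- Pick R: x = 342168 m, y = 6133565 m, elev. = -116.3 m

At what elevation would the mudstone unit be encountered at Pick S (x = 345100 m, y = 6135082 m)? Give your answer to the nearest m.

Let the plane be z = a·x + b·y + c.
Pick Q−Pick P: 558a − 1345b = 882.3;  Pick R−Pick P: −2078a − 1712b = −2597.5.
Solving gives a = 1.33436273, b = −0.10239821.
Then c = 2481.2 − a·344246 − b·6135277 = 171373.58.
At (345100, 6135082): z = 460488.6 − 628221.4 + 171373.58 = 3640.7 m.

3641 m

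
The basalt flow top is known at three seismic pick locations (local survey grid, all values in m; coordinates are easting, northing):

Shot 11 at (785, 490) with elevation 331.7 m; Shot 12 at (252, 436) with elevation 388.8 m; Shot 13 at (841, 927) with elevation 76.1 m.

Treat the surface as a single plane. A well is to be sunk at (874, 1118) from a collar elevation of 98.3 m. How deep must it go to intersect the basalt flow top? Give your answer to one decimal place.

Let the plane be z = a·easting + b·northing + c.
Shot 12−Shot 11: −533a − 54b = 57.1;  Shot 13−Shot 11: 56a + 437b = −255.6.
Solving gives a = −0.048501, b = −0.578682.
Then c = 331.7 − a·785 − b·490 = 653.33.
At (874, 1118): z_contact = −42.39 − 646.97 + 653.33 = -36.03 m.
Depth below ground = 98.3 − (-36.03) = 134.3 m.

134.3 m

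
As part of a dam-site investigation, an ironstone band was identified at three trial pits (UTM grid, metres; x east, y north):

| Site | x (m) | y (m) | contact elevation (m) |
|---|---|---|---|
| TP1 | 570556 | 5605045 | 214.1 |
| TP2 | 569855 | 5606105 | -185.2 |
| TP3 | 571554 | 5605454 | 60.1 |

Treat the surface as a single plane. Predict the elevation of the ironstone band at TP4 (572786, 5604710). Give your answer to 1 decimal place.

Two edge vectors: TP1→TP2 = (-701, 1060, -399.3), TP1→TP3 = (998, 409, -154).
Normal n = (TP1→TP2) × (TP1→TP3) = (73.7, -506455.4, -1344589).
So ∂z/∂x = −n_x/n_z = 0.000054812 and ∂z/∂y = −n_y/n_z = −0.376661865.
Intercept c from TP1: 214.1 − 31.27 + 2111206.70 = 2111389.53.
At (572786, 5604710): z = 31.4 − 2111080.5 + 2111389.53 = 340.4 m.

340.4 m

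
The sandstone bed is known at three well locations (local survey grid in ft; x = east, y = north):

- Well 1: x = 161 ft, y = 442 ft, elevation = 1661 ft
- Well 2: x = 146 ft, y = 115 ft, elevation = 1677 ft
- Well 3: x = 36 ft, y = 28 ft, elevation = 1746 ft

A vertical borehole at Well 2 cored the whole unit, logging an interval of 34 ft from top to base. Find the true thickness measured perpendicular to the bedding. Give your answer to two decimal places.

Let the plane be z = a·x + b·y + c.
Well 2−Well 1: −15a − 327b = 16;  Well 3−Well 1: −125a − 414b = 85.
Solving gives a = −0.61073, b = −0.02091.
|∇z| = √(a²+b²) = 0.61109, so dip δ = arctan(0.61109) = 31.43°.
True thickness = vertical thickness × cos δ = 34 × cos 31.43° = 29.01 ft.

29.01 ft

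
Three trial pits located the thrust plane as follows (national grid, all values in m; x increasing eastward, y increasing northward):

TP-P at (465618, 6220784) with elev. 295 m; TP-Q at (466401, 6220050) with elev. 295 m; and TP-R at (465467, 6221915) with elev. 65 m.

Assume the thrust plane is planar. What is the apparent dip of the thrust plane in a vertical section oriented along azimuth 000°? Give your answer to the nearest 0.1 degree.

13.1°

Let the plane be z = a·x + b·y + c.
TP-Q−TP-P: 783a − 734b = 0;  TP-R−TP-P: −151a + 1131b = −230.
Solving gives a = −0.21791, b = −0.23245.
Unit vector along 000° is (sin 0°, cos 0°) = (0.0000, 1.0000).
Slope in that direction = a·(0.0000) + b·(1.0000) = −0.23245.
Apparent dip = arctan|0.23245| = 13.1° (true dip is 17.7°, so apparent ≤ true as expected).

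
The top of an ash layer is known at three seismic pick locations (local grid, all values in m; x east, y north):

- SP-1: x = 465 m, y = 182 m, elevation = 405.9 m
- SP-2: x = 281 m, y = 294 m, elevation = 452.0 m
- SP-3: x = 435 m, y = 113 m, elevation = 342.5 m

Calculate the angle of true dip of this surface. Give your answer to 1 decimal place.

Two edge vectors: SP-1→SP-2 = (-184, 112, 46.1), SP-1→SP-3 = (-30, -69, -63.4).
Normal n = (SP-1→SP-2) × (SP-1→SP-3) = (-3919.9, -13048.6, 16056).
So ∂z/∂x = −n_x/n_z = 0.24414 and ∂z/∂y = −n_y/n_z = 0.81269.
Gradient magnitude |∇z| = √(a² + b²) = √(0.05960 + 0.66047) = 0.84857.
True dip = arctan(0.84857) = 40.3°, dipping toward SSW (azimuth ≈ 197°).

40.3°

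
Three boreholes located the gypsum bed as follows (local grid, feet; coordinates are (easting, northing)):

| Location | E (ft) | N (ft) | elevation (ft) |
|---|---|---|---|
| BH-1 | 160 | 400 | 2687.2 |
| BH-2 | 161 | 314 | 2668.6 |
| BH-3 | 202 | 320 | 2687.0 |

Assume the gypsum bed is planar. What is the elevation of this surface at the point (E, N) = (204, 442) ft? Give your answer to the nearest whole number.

2715 ft

Let the plane be z = a·E + b·N + c.
BH-2−BH-1: 1a − 86b = −18.6;  BH-3−BH-1: 42a − 80b = −0.2.
Solving gives a = 0.41642, b = 0.22112.
Then c = 2687.2 − a·160 − b·400 = 2532.12.
At (204, 442): z = 84.9 + 97.7 + 2532.12 = 2714.8 ft.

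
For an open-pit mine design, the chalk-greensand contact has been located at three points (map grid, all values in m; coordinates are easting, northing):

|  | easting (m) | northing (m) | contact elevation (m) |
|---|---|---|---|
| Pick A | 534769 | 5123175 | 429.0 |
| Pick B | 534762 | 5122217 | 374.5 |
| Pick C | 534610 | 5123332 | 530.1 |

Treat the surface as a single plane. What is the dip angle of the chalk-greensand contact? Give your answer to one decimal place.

30.1°

Let the plane be z = a·easting + b·northing + c.
Pick B−Pick A: −7a − 958b = −54.5;  Pick C−Pick A: −159a + 157b = 101.1.
Solving gives a = −0.57552, b = 0.06109.
Gradient magnitude |∇z| = √(a² + b²) = √(0.33123 + 0.00373) = 0.57876.
True dip = arctan(0.57876) = 30.1°, dipping toward E (azimuth ≈ 096°).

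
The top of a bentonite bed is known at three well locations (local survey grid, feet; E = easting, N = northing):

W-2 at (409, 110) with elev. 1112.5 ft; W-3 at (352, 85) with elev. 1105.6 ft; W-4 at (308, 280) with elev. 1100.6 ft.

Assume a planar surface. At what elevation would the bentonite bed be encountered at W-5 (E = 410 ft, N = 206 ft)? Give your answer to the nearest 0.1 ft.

1112.8 ft

Two edge vectors: W-2→W-3 = (-57, -25, -6.9), W-2→W-4 = (-101, 170, -11.9).
Normal n = (W-2→W-3) × (W-2→W-4) = (1470.5, 18.6, -12215).
So ∂z/∂E = −n_x/n_z = 0.12038 and ∂z/∂N = −n_y/n_z = 0.00152.
Intercept c from W-2: 1112.5 − 49.24 − 0.17 = 1063.10.
At (410, 206): z = 49.4 + 0.3 + 1063.10 = 1112.8 ft.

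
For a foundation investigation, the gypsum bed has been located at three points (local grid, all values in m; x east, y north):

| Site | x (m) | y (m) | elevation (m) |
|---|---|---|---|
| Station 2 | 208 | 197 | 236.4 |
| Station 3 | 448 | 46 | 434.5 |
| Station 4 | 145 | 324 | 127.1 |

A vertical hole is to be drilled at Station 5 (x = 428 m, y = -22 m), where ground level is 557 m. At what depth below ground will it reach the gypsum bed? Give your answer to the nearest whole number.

Two edge vectors: Station 2→Station 3 = (240, -151, 198.1), Station 2→Station 4 = (-63, 127, -109.3).
Normal n = (Station 2→Station 3) × (Station 2→Station 4) = (-8654.4, 13751.7, 20967).
So ∂z/∂x = −n_x/n_z = 0.41276 and ∂z/∂y = −n_y/n_z = −0.65587.
Intercept c from Station 2: 236.4 − 85.85 + 129.21 = 279.75.
At (428, -22): z_contact = 176.7 + 14.4 + 279.75 = 470.8 m.
Depth below ground = 557 − 470.8 = 86 m.

86 m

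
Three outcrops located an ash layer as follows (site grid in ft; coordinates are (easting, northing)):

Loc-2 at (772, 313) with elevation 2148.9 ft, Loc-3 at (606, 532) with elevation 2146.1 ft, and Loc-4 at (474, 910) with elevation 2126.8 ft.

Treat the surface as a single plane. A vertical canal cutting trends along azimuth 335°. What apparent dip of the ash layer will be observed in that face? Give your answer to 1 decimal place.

2.1°

Let the plane be z = a·E + b·N + c.
Loc-3−Loc-2: −166a + 219b = −2.8;  Loc-4−Loc-2: −298a + 597b = −22.1.
Solving gives a = −0.09363, b = −0.08375.
Unit vector along 335° is (sin 335°, cos 335°) = (-0.4226, 0.9063).
Slope in that direction = a·(-0.4226) + b·(0.9063) = −0.03634.
Apparent dip = arctan|0.03634| = 2.1° (true dip is 7.2°, so apparent ≤ true as expected).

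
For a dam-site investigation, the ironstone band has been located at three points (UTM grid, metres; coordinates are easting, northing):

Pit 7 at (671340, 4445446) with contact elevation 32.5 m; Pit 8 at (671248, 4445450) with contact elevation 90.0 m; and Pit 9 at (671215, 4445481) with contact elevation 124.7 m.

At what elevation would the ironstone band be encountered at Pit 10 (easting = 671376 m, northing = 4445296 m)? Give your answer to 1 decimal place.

Let the plane be z = a·easting + b·northing + c.
Pit 8−Pit 7: −92a + 4b = 57.5;  Pit 9−Pit 7: −125a + 35b = 92.2.
Solving gives a = −0.604301471, b = 0.476066176.
Then c = 32.5 − a·671340 − b·4445446 = −1710602.23.
At (671376, 4445296): z = −405713.5 + 2116255.1 − 1710602.23 = -60.7 m.

-60.7 m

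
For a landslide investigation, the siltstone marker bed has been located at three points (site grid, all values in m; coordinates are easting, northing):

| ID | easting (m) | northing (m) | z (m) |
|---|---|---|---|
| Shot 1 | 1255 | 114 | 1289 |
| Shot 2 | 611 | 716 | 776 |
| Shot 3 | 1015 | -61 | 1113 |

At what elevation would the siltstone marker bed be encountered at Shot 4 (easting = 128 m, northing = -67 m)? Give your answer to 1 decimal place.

438.2 m

Let the plane be z = a·easting + b·northing + c.
Shot 2−Shot 1: −644a + 602b = −513;  Shot 3−Shot 1: −240a − 175b = −176.
Solving gives a = 0.761051, b = −0.038012.
Then c = 1289 − a·1255 − b·114 = 338.21.
At (128, -67): z = 97.4 + 2.5 + 338.21 = 438.2 m.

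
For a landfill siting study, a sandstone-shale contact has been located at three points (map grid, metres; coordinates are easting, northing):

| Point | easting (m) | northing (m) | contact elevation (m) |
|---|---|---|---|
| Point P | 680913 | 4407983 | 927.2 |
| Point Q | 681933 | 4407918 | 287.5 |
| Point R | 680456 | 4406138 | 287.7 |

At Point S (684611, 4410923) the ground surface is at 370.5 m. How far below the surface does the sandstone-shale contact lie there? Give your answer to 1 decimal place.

Two edge vectors: Point P→Point Q = (1020, -65, -639.7), Point P→Point R = (-457, -1845, -639.5).
Normal n = (Point P→Point Q) × (Point P→Point R) = (-1138679, 944632.9, -1911605).
So ∂z/∂easting = −n_x/n_z = −0.595666469 and ∂z/∂northing = −n_y/n_z = 0.494156952.
Intercept c from Point P: 927.2 + 405597.04 − 2178235.44 = −1771711.20.
At (684611, 4410923): z_contact = −407799.82 + 2179688.26 − 1771711.20 = 177.25 m.
Depth below ground = 370.5 − 177.25 = 193.3 m.

193.3 m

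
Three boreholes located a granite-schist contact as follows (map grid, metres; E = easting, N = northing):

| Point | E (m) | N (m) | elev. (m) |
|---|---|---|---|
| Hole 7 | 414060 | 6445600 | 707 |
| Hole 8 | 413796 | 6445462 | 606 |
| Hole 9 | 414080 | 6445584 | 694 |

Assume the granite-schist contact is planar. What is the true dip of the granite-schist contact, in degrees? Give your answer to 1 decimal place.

Two edge vectors: Hole 7→Hole 8 = (-264, -138, -101), Hole 7→Hole 9 = (20, -16, -13).
Normal n = (Hole 7→Hole 8) × (Hole 7→Hole 9) = (178, -5452, 6984).
So ∂z/∂E = −n_x/n_z = −0.02549 and ∂z/∂N = −n_y/n_z = 0.78064.
Gradient magnitude |∇z| = √(a² + b²) = √(0.00065 + 0.60940) = 0.78106.
True dip = arctan(0.78106) = 38.0°, dipping toward S (azimuth ≈ 178°).

38.0°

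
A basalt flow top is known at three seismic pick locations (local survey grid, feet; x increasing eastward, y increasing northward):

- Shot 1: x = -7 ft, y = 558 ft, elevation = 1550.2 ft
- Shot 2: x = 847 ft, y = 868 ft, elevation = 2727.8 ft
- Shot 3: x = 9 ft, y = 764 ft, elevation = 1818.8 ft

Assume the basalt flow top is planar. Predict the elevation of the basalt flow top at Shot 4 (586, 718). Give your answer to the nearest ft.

Let the plane be z = a·x + b·y + c.
Shot 2−Shot 1: 854a + 310b = 1177.6;  Shot 3−Shot 1: 16a + 206b = 268.6.
Solving gives a = 0.93189, b = 1.23150.
Then c = 1550.2 − a·-7 − b·558 = 869.54.
At (586, 718): z = 546.1 + 884.2 + 869.54 = 2299.9 ft.

2300 ft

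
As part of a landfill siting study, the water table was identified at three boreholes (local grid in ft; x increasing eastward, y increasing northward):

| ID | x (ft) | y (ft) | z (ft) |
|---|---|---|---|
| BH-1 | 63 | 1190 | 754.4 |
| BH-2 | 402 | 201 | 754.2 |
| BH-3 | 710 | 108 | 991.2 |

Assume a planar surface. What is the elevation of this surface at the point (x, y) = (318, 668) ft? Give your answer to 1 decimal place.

819.6 ft

Two edge vectors: BH-1→BH-2 = (339, -989, -0.2), BH-1→BH-3 = (647, -1082, 236.8).
Normal n = (BH-1→BH-2) × (BH-1→BH-3) = (-234411.6, -80404.6, 273085).
So ∂z/∂x = −n_x/n_z = 0.858383 and ∂z/∂y = −n_y/n_z = 0.294431.
Intercept c from BH-1: 754.4 − 54.08 − 350.37 = 349.95.
At (318, 668): z = 273.0 + 196.7 + 349.95 = 819.6 ft.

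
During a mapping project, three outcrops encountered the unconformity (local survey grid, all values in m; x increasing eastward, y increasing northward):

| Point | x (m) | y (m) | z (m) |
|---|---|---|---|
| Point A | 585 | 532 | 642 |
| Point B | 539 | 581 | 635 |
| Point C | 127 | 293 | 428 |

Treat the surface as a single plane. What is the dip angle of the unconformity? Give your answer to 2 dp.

Let the plane be z = a·x + b·y + c.
Point B−Point A: −46a + 49b = −7;  Point C−Point A: −458a − 239b = −214.
Solving gives a = 0.36365, b = 0.19853.
Gradient magnitude |∇z| = √(a² + b²) = √(0.13224 + 0.03941) = 0.41431.
True dip = arctan(0.41431) = 22.50°, dipping toward WSW (azimuth ≈ 241°).

22.50°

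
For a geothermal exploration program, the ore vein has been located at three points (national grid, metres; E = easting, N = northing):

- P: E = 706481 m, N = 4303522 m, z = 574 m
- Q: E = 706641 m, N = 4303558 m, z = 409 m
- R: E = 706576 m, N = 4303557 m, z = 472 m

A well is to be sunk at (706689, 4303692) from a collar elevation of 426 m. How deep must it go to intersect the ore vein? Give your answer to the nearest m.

103 m

Two edge vectors: P→Q = (160, 36, -165), P→R = (95, 35, -102).
Normal n = (P→Q) × (P→R) = (2103, 645, 2180).
So ∂z/∂E = −n_x/n_z = −0.96467890 and ∂z/∂N = −n_y/n_z = −0.29587156.
Intercept c from P: 574 + 681527.31 + 1273289.77 = 1955391.08.
At (706689, 4303692): z_contact = −681728.0 − 1273340.1 + 1955391.08 = 323.0 m.
Depth below ground = 426 − 323.0 = 103 m.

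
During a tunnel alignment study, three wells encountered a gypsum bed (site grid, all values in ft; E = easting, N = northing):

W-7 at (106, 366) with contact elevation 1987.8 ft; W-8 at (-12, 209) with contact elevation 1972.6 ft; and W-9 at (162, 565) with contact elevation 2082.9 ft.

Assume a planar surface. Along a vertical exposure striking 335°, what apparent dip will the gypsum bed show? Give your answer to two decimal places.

44.49°

Two edge vectors: W-7→W-8 = (-118, -157, -15.2), W-7→W-9 = (56, 199, 95.1).
Normal n = (W-7→W-8) × (W-7→W-9) = (-11905.9, 10370.6, -14690).
So ∂z/∂E = −n_x/n_z = −0.81048 and ∂z/∂N = −n_y/n_z = 0.70596.
Unit vector along 335° is (sin 335°, cos 335°) = (-0.4226, 0.9063).
Slope in that direction = a·(-0.4226) + b·(0.9063) = 0.98234.
Apparent dip = arctan|0.98234| = 44.49° (true dip is 47.1°, so apparent ≤ true as expected).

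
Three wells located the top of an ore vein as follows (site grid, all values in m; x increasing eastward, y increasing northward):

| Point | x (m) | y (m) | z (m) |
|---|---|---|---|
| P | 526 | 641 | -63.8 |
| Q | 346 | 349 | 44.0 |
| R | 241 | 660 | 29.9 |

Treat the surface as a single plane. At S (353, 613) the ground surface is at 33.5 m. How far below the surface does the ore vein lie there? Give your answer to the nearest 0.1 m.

34.1 m

Let the plane be z = a·x + b·y + c.
Q−P: −180a − 292b = 107.8;  R−P: −285a + 19b = 93.7.
Solving gives a = −0.33943, b = −0.15994.
Then c = -63.8 − a·526 − b·641 = 217.26.
At (353, 613): z_contact = −119.82 − 98.04 + 217.26 = -0.60 m.
Depth below ground = 33.5 − (-0.60) = 34.1 m.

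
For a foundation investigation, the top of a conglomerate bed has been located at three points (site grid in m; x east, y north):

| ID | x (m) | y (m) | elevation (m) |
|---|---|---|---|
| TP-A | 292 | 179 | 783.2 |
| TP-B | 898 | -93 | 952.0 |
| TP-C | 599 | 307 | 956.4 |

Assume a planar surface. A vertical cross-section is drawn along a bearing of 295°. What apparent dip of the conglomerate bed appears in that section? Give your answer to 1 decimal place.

Two edge vectors: TP-A→TP-B = (606, -272, 168.8), TP-A→TP-C = (307, 128, 173.2).
Normal n = (TP-A→TP-B) × (TP-A→TP-C) = (-68716.8, -53137.6, 161072).
So ∂z/∂x = −n_x/n_z = 0.42662 and ∂z/∂y = −n_y/n_z = 0.32990.
Unit vector along 295° is (sin 295°, cos 295°) = (-0.9063, 0.4226).
Slope in that direction = a·(-0.9063) + b·(0.4226) = −0.24723.
Apparent dip = arctan|0.24723| = 13.9° (true dip is 28.3°, so apparent ≤ true as expected).

13.9°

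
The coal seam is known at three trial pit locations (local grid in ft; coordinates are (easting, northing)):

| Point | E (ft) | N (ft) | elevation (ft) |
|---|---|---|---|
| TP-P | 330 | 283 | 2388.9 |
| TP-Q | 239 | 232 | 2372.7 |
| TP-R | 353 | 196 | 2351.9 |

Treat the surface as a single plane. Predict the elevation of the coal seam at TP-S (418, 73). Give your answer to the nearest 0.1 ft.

2297.9 ft

Two edge vectors: TP-P→TP-Q = (-91, -51, -16.2), TP-P→TP-R = (23, -87, -37).
Normal n = (TP-P→TP-Q) × (TP-P→TP-R) = (477.6, -3739.6, 9090).
So ∂z/∂E = −n_x/n_z = −0.05254 and ∂z/∂N = −n_y/n_z = 0.41140.
Intercept c from TP-P: 2388.9 + 17.34 − 116.43 = 2289.81.
At (418, 73): z = −22.0 + 30.0 + 2289.81 = 2297.9 ft.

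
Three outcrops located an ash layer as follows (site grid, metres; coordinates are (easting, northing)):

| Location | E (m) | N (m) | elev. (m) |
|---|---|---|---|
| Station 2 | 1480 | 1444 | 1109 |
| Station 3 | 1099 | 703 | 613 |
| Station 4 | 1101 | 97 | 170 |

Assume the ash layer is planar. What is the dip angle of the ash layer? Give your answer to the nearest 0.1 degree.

36.5°

Two edge vectors: Station 2→Station 3 = (-381, -741, -496), Station 2→Station 4 = (-379, -1347, -939).
Normal n = (Station 2→Station 3) × (Station 2→Station 4) = (27687, -169775, 232368).
So ∂z/∂E = −n_x/n_z = −0.11915 and ∂z/∂N = −n_y/n_z = 0.73063.
Gradient magnitude |∇z| = √(a² + b²) = √(0.01420 + 0.53382) = 0.74028.
True dip = arctan(0.74028) = 36.5°, dipping toward S (azimuth ≈ 171°).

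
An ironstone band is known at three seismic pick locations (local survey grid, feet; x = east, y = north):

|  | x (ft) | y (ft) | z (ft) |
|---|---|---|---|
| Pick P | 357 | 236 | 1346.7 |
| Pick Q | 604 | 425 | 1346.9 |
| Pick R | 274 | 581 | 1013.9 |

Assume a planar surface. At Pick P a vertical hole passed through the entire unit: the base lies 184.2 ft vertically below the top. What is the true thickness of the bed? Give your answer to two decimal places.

128.56 ft

Two edge vectors: Pick P→Pick Q = (247, 189, 0.2), Pick P→Pick R = (-83, 345, -332.8).
Normal n = (Pick P→Pick Q) × (Pick P→Pick R) = (-62968.2, 82185, 100902).
So ∂z/∂x = −n_x/n_z = 0.62405 and ∂z/∂y = −n_y/n_z = −0.81450.
|∇z| = √(a²+b²) = 1.02609, so dip δ = arctan(1.02609) = 45.74°.
True thickness = vertical thickness × cos δ = 184.2 × cos 45.74° = 128.56 ft.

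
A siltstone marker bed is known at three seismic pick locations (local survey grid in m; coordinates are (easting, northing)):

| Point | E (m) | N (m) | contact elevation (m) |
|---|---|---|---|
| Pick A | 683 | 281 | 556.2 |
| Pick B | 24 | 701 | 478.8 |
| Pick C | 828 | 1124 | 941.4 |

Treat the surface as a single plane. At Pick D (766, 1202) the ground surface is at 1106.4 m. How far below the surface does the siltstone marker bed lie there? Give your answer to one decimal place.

157.1 m

Two edge vectors: Pick A→Pick B = (-659, 420, -77.4), Pick A→Pick C = (145, 843, 385.2).
Normal n = (Pick A→Pick B) × (Pick A→Pick C) = (227032.2, 242623.8, -616437).
So ∂z/∂E = −n_x/n_z = 0.368297 and ∂z/∂N = −n_y/n_z = 0.393591.
Intercept c from Pick A: 556.2 − 251.55 − 110.60 = 194.05.
At (766, 1202): z_contact = 282.12 + 473.10 + 194.05 = 949.27 m.
Depth below ground = 1106.4 − 949.27 = 157.1 m.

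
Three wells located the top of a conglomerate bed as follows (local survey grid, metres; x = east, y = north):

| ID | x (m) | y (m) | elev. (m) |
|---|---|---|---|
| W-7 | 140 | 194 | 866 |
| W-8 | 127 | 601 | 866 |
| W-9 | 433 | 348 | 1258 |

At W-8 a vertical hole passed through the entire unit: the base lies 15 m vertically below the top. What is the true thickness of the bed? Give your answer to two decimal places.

Two edge vectors: W-7→W-8 = (-13, 407, 0), W-7→W-9 = (293, 154, 392).
Normal n = (W-7→W-8) × (W-7→W-9) = (159544, 5096, -121253).
So ∂z/∂x = −n_x/n_z = 1.31579 and ∂z/∂y = −n_y/n_z = 0.04203.
|∇z| = √(a²+b²) = 1.31647, so dip δ = arctan(1.31647) = 52.78°.
True thickness = vertical thickness × cos δ = 15 × cos 52.78° = 9.07 m.

9.07 m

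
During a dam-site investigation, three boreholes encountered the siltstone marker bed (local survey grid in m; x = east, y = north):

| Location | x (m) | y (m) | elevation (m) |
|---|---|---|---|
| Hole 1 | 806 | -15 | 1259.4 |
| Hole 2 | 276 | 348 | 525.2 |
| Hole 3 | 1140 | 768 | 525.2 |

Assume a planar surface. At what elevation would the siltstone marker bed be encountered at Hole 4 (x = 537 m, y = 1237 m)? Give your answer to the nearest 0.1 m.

-376.4 m

Let the plane be z = a·x + b·y + c.
Hole 2−Hole 1: −530a + 363b = −734.2;  Hole 3−Hole 1: 334a + 783b = −734.2.
Solving gives a = 0.575057, b = −1.182975.
Then c = 1259.4 − a·806 − b·-15 = 778.16.
At (537, 1237): z = 308.8 − 1463.3 + 778.16 = -376.4 m.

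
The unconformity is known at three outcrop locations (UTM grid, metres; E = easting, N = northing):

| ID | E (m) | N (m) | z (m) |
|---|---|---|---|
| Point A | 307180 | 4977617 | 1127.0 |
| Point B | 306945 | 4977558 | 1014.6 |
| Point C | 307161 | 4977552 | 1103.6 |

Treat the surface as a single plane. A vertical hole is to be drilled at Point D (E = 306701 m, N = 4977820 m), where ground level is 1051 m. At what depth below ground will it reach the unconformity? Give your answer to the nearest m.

Two edge vectors: Point A→Point B = (-235, -59, -112.4), Point A→Point C = (-19, -65, -23.4).
Normal n = (Point A→Point B) × (Point A→Point C) = (-5925.4, -3363.4, 14154).
So ∂z/∂E = −n_x/n_z = 0.41863784 and ∂z/∂N = −n_y/n_z = 0.23762894.
Intercept c from Point A: 1127 − 128597.17 − 1182825.85 = −1310296.02.
At (306701, 4977820): z_contact = 128396.6 + 1182874.1 − 1310296.02 = 974.7 m.
Depth below ground = 1051 − 974.7 = 76 m.

76 m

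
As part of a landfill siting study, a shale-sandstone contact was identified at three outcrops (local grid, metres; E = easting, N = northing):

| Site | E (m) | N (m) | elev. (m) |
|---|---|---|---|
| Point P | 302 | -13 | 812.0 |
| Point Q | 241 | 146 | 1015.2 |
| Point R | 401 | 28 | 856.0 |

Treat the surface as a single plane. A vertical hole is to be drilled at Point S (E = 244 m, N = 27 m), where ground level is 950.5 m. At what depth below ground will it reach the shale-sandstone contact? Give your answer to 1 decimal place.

Two edge vectors: Point P→Point Q = (-61, 159, 203.2), Point P→Point R = (99, 41, 44).
Normal n = (Point P→Point Q) × (Point P→Point R) = (-1335.2, 22800.8, -18242).
So ∂z/∂E = −n_x/n_z = −0.07319 and ∂z/∂N = −n_y/n_z = 1.24991.
Intercept c from Point P: 812 + 22.10 + 16.25 = 850.35.
At (244, 27): z_contact = −17.86 + 33.75 + 850.35 = 866.24 m.
Depth below ground = 950.5 − 866.24 = 84.3 m.

84.3 m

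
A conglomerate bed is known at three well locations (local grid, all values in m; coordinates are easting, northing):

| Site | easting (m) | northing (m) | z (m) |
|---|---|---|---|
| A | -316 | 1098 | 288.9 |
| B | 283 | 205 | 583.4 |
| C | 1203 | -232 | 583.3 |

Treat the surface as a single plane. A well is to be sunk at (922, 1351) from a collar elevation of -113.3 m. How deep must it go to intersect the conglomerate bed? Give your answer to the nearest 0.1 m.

5.1 m

Let the plane be z = a·easting + b·northing + c.
B−A: 599a − 893b = 294.5;  C−A: 1519a − 1330b = 294.4.
Solving gives a = −0.230058, b = −0.484104.
Then c = 288.9 − a·-316 − b·1098 = 747.75.
At (922, 1351): z_contact = −212.11 − 654.02 + 747.75 = -118.39 m.
Depth below ground = -113.3 − (-118.39) = 5.1 m.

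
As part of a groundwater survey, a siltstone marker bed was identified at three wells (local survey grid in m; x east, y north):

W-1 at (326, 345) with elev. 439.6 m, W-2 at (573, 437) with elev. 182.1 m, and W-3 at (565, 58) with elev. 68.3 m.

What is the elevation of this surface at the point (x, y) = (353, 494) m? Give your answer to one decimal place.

456.6 m

Two edge vectors: W-1→W-2 = (247, 92, -257.5), W-1→W-3 = (239, -287, -371.3).
Normal n = (W-1→W-2) × (W-1→W-3) = (-108062.1, 30168.6, -92877).
So ∂z/∂x = −n_x/n_z = −1.16350 and ∂z/∂y = −n_y/n_z = 0.32482.
Intercept c from W-1: 439.6 + 379.30 − 112.06 = 706.84.
At (353, 494): z = −410.7 + 160.5 + 706.84 = 456.6 m.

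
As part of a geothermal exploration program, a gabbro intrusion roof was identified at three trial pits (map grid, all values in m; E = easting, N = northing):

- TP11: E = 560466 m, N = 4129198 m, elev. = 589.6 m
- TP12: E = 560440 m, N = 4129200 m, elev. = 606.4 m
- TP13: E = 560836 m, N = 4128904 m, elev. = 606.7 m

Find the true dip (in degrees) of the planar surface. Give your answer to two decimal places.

50.29°

Let the plane be z = a·E + b·N + c.
TP12−TP11: −26a + 2b = 16.8;  TP13−TP11: 370a − 294b = 17.1.
Solving gives a = −0.72037, b = −0.96475.
Gradient magnitude |∇z| = √(a² + b²) = √(0.51893 + 0.93073) = 1.20402.
True dip = arctan(1.20402) = 50.29°, dipping toward NE (azimuth ≈ 037°).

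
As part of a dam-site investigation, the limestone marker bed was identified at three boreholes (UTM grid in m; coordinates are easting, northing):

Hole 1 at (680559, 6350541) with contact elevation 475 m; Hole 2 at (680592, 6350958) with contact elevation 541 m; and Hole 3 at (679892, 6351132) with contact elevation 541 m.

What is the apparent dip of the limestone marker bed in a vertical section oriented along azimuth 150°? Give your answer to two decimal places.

6.57°

Let the plane be z = a·easting + b·northing + c.
Hole 2−Hole 1: 33a + 417b = 66;  Hole 3−Hole 1: −667a + 591b = 66.
Solving gives a = 0.03858, b = 0.15522.
Unit vector along 150° is (sin 150°, cos 150°) = (0.5000, -0.8660).
Slope in that direction = a·(0.5000) + b·(-0.8660) = −0.11513.
Apparent dip = arctan|0.11513| = 6.57° (true dip is 9.1°, so apparent ≤ true as expected).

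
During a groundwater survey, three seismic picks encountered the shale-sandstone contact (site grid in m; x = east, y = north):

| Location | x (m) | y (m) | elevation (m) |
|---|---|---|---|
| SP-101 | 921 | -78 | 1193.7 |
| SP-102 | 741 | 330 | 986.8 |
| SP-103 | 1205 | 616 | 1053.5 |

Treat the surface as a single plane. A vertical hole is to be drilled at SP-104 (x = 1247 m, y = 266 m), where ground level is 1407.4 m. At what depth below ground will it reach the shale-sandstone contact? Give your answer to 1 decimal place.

Let the plane be z = a·x + b·y + c.
SP-102−SP-101: −180a + 408b = −206.9;  SP-103−SP-101: 284a + 694b = −140.2.
Solving gives a = 0.358762, b = −0.348831.
Then c = 1193.7 − a·921 − b·-78 = 836.07.
At (1247, 266): z_contact = 447.38 − 92.79 + 836.07 = 1190.66 m.
Depth below ground = 1407.4 − 1190.66 = 216.7 m.

216.7 m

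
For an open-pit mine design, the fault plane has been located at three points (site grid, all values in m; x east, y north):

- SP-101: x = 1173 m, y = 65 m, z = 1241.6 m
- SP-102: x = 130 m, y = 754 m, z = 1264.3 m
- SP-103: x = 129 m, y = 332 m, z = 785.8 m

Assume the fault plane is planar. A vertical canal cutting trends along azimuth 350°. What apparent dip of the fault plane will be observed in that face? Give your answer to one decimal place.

Let the plane be z = a·x + b·y + c.
SP-102−SP-101: −1043a + 689b = 22.7;  SP-103−SP-101: −1044a + 267b = −455.8.
Solving gives a = 0.72614, b = 1.13217.
Unit vector along 350° is (sin 350°, cos 350°) = (-0.1736, 0.9848).
Slope in that direction = a·(-0.1736) + b·(0.9848) = 0.98887.
Apparent dip = arctan|0.98887| = 44.7° (true dip is 53.4°, so apparent ≤ true as expected).

44.7°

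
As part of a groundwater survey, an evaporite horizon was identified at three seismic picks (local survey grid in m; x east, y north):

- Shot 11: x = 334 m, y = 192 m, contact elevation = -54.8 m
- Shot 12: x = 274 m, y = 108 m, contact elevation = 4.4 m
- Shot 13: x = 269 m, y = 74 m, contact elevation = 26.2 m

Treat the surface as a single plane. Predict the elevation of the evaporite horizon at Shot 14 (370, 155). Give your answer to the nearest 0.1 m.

Let the plane be z = a·x + b·y + c.
Shot 12−Shot 11: −60a − 84b = 59.2;  Shot 13−Shot 11: −65a − 118b = 81.
Solving gives a = −0.11210, b = −0.62469.
Then c = -54.8 − a·334 − b·192 = 102.58.
At (370, 155): z = −41.5 − 96.8 + 102.58 = -35.7 m.

-35.7 m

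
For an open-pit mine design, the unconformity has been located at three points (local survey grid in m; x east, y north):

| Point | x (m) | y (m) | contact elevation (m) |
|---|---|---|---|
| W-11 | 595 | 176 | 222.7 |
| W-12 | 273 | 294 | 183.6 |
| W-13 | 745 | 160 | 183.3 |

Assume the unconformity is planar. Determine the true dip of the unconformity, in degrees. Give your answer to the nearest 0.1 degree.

57.0°

Let the plane be z = a·x + b·y + c.
W-12−W-11: −322a + 118b = −39.1;  W-13−W-11: 150a − 16b = −39.4.
Solving gives a = −0.42037, b = −1.47847.
Gradient magnitude |∇z| = √(a² + b²) = √(0.17671 + 2.18586) = 1.53707.
True dip = arctan(1.53707) = 57.0°, dipping toward NNE (azimuth ≈ 016°).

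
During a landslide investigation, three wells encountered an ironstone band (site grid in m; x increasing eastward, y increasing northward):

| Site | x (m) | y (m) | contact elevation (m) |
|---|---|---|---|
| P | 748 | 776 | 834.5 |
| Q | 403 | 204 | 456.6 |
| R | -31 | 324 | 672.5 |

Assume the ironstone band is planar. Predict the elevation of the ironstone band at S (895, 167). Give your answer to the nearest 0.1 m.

Let the plane be z = a·x + b·y + c.
Q−P: −345a − 572b = −377.9;  R−P: −779a − 452b = −162.
Solving gives a = −0.26980, b = 0.82339.
Then c = 834.5 − a·748 − b·776 = 397.36.
At (895, 167): z = −241.5 + 137.5 + 397.36 = 293.4 m.

293.4 m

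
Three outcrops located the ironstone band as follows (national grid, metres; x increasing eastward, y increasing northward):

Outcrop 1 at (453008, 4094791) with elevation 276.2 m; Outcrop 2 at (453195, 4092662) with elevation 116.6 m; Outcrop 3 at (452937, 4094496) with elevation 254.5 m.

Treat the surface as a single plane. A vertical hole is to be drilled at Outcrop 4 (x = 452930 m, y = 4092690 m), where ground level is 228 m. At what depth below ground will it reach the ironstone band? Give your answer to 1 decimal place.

Two edge vectors: Outcrop 1→Outcrop 2 = (187, -2129, -159.6), Outcrop 1→Outcrop 3 = (-71, -295, -21.7).
Normal n = (Outcrop 1→Outcrop 2) × (Outcrop 1→Outcrop 3) = (-882.7, 15389.5, -206324).
So ∂z/∂x = −n_x/n_z = −0.004278223 and ∂z/∂y = −n_y/n_z = 0.074588996.
Intercept c from Outcrop 1: 276.2 + 1938.07 − 305426.35 = −303212.08.
At (452930, 4092690): z_contact = −1937.74 + 305269.64 − 303212.08 = 119.82 m.
Depth below ground = 228 − 119.82 = 108.2 m.

108.2 m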